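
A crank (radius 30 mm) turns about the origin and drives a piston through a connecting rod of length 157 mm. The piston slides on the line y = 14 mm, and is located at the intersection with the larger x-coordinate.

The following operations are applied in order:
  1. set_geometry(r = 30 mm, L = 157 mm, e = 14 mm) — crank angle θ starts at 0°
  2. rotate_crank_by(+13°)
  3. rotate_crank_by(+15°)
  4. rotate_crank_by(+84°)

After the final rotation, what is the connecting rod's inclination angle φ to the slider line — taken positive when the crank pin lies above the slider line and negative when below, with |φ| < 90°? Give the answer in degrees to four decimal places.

5.0484

set_geometry: r = 30 mm, L = 157 mm, e = 14 mm; θ ← 0°
rotate_crank_by(+13°): θ ← 0° +13° = 13°
rotate_crank_by(+15°): θ ← 13° +15° = 28°
rotate_crank_by(+84°): θ ← 28° +84° = 112°
crank pin P = (r cos θ, r sin θ) = (-11.238198, 27.815516)
h = r sin θ − e = 27.815516 − 14 = 13.815516
sin φ = h / L = 13.815516 / 157 = 0.08799691
φ = arcsin(0.08799691) = 5.048382°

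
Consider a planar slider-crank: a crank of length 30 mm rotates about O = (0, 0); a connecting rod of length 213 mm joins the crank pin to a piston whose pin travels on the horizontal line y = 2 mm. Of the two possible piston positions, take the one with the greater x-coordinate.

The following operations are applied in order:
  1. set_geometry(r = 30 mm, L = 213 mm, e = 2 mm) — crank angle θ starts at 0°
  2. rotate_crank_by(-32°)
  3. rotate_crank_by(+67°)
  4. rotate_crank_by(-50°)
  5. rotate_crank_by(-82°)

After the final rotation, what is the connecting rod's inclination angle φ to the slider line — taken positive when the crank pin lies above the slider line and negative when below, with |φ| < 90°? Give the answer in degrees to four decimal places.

-8.5797

set_geometry: r = 30 mm, L = 213 mm, e = 2 mm; θ ← 0°
rotate_crank_by(-32°): θ ← 0° -32° = -32°
rotate_crank_by(+67°): θ ← -32° +67° = 35°
rotate_crank_by(-50°): θ ← 35° -50° = -15°
rotate_crank_by(-82°): θ ← -15° -82° = -97°
crank pin P = (r cos θ, r sin θ) = (-3.656080, -29.776385)
h = r sin θ − e = -29.776385 − 2 = -31.776385
sin φ = h / L = -31.776385 / 213 = -0.14918490
φ = arcsin(-0.14918490) = -8.579694°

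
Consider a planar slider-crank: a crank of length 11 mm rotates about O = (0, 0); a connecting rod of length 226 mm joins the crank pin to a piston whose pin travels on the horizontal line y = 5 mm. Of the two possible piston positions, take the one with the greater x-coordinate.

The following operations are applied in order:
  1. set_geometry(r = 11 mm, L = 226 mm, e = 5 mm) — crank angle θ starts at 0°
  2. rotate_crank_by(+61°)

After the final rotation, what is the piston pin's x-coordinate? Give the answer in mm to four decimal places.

set_geometry: r = 11 mm, L = 226 mm, e = 5 mm; θ ← 0°
rotate_crank_by(+61°): θ ← 0° +61° = 61°
crank pin P = (r cos θ, r sin θ) = (5.332906, 9.620817)
h = r sin θ − e = 9.620817 − 5 = 4.620817
x = r cos θ + √(L² − h²) = 5.332906 + √(51076.0 − 21.3519) = 5.332906 + 225.952756 = 231.285662

231.2857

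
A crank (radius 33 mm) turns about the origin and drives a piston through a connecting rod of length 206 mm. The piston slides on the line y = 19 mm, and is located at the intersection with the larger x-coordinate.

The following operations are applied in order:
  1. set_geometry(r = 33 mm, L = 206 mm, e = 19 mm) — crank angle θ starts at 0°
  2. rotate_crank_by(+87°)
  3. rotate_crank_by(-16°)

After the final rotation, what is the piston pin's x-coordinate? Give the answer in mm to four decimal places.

216.3820

set_geometry: r = 33 mm, L = 206 mm, e = 19 mm; θ ← 0°
rotate_crank_by(+87°): θ ← 0° +87° = 87°
rotate_crank_by(-16°): θ ← 87° -16° = 71°
crank pin P = (r cos θ, r sin θ) = (10.743749, 31.202113)
h = r sin θ − e = 31.202113 − 19 = 12.202113
x = r cos θ + √(L² − h²) = 10.743749 + √(42436.0 − 148.8916) = 10.743749 + 205.638295 = 216.382044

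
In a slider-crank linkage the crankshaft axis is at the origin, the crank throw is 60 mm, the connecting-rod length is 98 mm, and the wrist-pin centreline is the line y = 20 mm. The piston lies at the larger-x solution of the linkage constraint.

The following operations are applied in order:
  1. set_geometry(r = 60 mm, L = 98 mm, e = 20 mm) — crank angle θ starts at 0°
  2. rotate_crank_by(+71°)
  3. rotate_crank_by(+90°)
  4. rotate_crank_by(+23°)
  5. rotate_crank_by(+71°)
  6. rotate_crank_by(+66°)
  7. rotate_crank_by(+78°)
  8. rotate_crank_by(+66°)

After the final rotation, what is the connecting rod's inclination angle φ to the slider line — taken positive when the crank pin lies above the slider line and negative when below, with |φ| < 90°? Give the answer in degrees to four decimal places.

set_geometry: r = 60 mm, L = 98 mm, e = 20 mm; θ ← 0°
rotate_crank_by(+71°): θ ← 0° +71° = 71°
rotate_crank_by(+90°): θ ← 71° +90° = 161°
rotate_crank_by(+23°): θ ← 161° +23° = 184°
rotate_crank_by(+71°): θ ← 184° +71° = 255°
rotate_crank_by(+66°): θ ← 255° +66° = 321°
rotate_crank_by(+78°): θ ← 321° +78° = 399°
rotate_crank_by(+66°): θ ← 399° +66° = 465°
crank pin P = (r cos θ, r sin θ) = (-15.529143, 57.955550)
h = r sin θ − e = 57.955550 − 20 = 37.955550
sin φ = h / L = 37.955550 / 98 = 0.38730153
φ = arcsin(0.38730153) = 22.786696°

22.7867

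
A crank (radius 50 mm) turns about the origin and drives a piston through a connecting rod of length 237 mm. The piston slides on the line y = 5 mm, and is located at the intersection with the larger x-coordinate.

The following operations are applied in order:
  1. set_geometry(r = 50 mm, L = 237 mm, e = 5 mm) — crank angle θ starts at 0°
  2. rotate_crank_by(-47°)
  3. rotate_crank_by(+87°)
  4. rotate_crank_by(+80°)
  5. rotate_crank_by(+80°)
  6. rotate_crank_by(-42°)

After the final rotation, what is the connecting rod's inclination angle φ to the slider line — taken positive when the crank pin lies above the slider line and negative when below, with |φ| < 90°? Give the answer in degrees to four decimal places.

set_geometry: r = 50 mm, L = 237 mm, e = 5 mm; θ ← 0°
rotate_crank_by(-47°): θ ← 0° -47° = -47°
rotate_crank_by(+87°): θ ← -47° +87° = 40°
rotate_crank_by(+80°): θ ← 40° +80° = 120°
rotate_crank_by(+80°): θ ← 120° +80° = 200°
rotate_crank_by(-42°): θ ← 200° -42° = 158°
crank pin P = (r cos θ, r sin θ) = (-46.359193, 18.730330)
h = r sin θ − e = 18.730330 − 5 = 13.730330
sin φ = h / L = 13.730330 / 237 = 0.05793388
φ = arcsin(0.05793388) = 3.321226°

3.3212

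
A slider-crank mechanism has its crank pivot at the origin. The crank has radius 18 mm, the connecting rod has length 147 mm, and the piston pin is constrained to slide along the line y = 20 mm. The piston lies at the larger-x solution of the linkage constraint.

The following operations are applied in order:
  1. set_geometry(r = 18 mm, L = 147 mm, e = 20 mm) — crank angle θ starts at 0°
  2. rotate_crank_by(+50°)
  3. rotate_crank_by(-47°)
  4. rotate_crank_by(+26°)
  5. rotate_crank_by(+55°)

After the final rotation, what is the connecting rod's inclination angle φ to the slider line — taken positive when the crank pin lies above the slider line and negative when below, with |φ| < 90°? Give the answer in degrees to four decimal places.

-0.8180

set_geometry: r = 18 mm, L = 147 mm, e = 20 mm; θ ← 0°
rotate_crank_by(+50°): θ ← 0° +50° = 50°
rotate_crank_by(-47°): θ ← 50° -47° = 3°
rotate_crank_by(+26°): θ ← 3° +26° = 29°
rotate_crank_by(+55°): θ ← 29° +55° = 84°
crank pin P = (r cos θ, r sin θ) = (1.881512, 17.901394)
h = r sin θ − e = 17.901394 − 20 = -2.098606
sin φ = h / L = -2.098606 / 147 = -0.01427623
φ = arcsin(-0.01427623) = -0.817996°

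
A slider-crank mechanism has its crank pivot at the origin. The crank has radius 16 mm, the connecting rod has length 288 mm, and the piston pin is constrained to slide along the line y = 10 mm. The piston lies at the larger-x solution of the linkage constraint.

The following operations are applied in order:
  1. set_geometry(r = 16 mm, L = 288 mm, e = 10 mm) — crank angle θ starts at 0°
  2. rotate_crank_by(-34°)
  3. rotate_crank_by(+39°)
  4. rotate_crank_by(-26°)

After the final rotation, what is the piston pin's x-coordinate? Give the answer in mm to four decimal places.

302.5072

set_geometry: r = 16 mm, L = 288 mm, e = 10 mm; θ ← 0°
rotate_crank_by(-34°): θ ← 0° -34° = -34°
rotate_crank_by(+39°): θ ← -34° +39° = 5°
rotate_crank_by(-26°): θ ← 5° -26° = -21°
crank pin P = (r cos θ, r sin θ) = (14.937287, -5.733887)
h = r sin θ − e = -5.733887 − 10 = -15.733887
x = r cos θ + √(L² − h²) = 14.937287 + √(82944.0 − 247.5552) = 14.937287 + 287.569895 = 302.507182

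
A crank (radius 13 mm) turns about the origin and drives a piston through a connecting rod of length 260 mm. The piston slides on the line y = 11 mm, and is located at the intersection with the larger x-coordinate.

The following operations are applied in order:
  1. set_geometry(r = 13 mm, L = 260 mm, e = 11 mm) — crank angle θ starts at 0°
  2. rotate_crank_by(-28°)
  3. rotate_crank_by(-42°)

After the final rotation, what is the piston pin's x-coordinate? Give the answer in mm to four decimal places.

263.4077

set_geometry: r = 13 mm, L = 260 mm, e = 11 mm; θ ← 0°
rotate_crank_by(-28°): θ ← 0° -28° = -28°
rotate_crank_by(-42°): θ ← -28° -42° = -70°
crank pin P = (r cos θ, r sin θ) = (4.446262, -12.216004)
h = r sin θ − e = -12.216004 − 11 = -23.216004
x = r cos θ + √(L² − h²) = 4.446262 + √(67600.0 − 538.9828) = 4.446262 + 258.961420 = 263.407682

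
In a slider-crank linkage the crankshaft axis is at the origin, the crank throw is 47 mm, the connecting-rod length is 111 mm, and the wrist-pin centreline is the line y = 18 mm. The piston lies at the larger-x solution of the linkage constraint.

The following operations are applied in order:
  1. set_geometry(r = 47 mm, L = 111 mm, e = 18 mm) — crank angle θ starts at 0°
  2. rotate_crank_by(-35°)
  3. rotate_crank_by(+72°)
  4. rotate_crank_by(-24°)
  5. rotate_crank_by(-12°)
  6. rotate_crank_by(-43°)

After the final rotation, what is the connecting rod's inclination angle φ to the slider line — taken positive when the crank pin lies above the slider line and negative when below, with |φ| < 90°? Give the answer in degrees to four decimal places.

-26.4545

set_geometry: r = 47 mm, L = 111 mm, e = 18 mm; θ ← 0°
rotate_crank_by(-35°): θ ← 0° -35° = -35°
rotate_crank_by(+72°): θ ← -35° +72° = 37°
rotate_crank_by(-24°): θ ← 37° -24° = 13°
rotate_crank_by(-12°): θ ← 13° -12° = 1°
rotate_crank_by(-43°): θ ← 1° -43° = -42°
crank pin P = (r cos θ, r sin θ) = (34.927807, -31.449138)
h = r sin θ − e = -31.449138 − 18 = -49.449138
sin φ = h / L = -49.449138 / 111 = -0.44548773
φ = arcsin(-0.44548773) = -26.454548°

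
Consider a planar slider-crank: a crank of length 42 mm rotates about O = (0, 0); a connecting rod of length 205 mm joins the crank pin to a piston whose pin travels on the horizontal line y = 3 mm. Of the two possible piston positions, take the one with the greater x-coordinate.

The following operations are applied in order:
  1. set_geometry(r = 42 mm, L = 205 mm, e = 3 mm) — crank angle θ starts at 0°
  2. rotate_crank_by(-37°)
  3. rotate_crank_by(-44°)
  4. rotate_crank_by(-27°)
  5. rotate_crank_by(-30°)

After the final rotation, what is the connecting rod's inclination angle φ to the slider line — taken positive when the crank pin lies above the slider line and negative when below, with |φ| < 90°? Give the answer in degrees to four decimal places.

-8.7269

set_geometry: r = 42 mm, L = 205 mm, e = 3 mm; θ ← 0°
rotate_crank_by(-37°): θ ← 0° -37° = -37°
rotate_crank_by(-44°): θ ← -37° -44° = -81°
rotate_crank_by(-27°): θ ← -81° -27° = -108°
rotate_crank_by(-30°): θ ← -108° -30° = -138°
crank pin P = (r cos θ, r sin θ) = (-31.212083, -28.103485)
h = r sin θ − e = -28.103485 − 3 = -31.103485
sin φ = h / L = -31.103485 / 205 = -0.15172432
φ = arcsin(-0.15172432) = -8.726867°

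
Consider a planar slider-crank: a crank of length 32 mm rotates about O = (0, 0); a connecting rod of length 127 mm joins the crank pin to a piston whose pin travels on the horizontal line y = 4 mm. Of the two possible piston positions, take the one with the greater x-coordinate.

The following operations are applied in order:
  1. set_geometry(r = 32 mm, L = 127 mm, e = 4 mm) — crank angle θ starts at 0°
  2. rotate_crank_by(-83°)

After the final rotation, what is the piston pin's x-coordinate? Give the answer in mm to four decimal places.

set_geometry: r = 32 mm, L = 127 mm, e = 4 mm; θ ← 0°
rotate_crank_by(-83°): θ ← 0° -83° = -83°
crank pin P = (r cos θ, r sin θ) = (3.899819, -31.761477)
h = r sin θ − e = -31.761477 − 4 = -35.761477
x = r cos θ + √(L² − h²) = 3.899819 + √(16129.0 − 1278.8832) = 3.899819 + 121.861055 = 125.760874

125.7609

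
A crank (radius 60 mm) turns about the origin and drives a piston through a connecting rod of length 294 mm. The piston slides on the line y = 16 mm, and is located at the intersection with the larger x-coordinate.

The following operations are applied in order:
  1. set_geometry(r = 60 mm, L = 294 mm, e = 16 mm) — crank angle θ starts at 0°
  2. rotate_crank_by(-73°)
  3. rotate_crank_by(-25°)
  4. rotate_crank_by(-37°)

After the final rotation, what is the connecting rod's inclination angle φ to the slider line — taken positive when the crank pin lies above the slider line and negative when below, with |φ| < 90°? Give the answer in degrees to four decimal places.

-11.4627

set_geometry: r = 60 mm, L = 294 mm, e = 16 mm; θ ← 0°
rotate_crank_by(-73°): θ ← 0° -73° = -73°
rotate_crank_by(-25°): θ ← -73° -25° = -98°
rotate_crank_by(-37°): θ ← -98° -37° = -135°
crank pin P = (r cos θ, r sin θ) = (-42.426407, -42.426407)
h = r sin θ − e = -42.426407 − 16 = -58.426407
sin φ = h / L = -58.426407 / 294 = -0.19872928
φ = arcsin(-0.19872928) = -11.462660°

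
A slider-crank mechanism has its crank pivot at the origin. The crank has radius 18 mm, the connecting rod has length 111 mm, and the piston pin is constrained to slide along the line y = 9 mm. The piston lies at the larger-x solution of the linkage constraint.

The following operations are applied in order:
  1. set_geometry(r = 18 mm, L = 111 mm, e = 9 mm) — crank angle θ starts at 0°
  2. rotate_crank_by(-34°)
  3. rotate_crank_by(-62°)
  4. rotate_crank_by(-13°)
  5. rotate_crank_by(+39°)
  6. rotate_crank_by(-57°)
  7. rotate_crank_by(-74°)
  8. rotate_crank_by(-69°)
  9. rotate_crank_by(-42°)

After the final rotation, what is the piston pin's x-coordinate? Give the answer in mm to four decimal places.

set_geometry: r = 18 mm, L = 111 mm, e = 9 mm; θ ← 0°
rotate_crank_by(-34°): θ ← 0° -34° = -34°
rotate_crank_by(-62°): θ ← -34° -62° = -96°
rotate_crank_by(-13°): θ ← -96° -13° = -109°
rotate_crank_by(+39°): θ ← -109° +39° = -70°
rotate_crank_by(-57°): θ ← -70° -57° = -127°
rotate_crank_by(-74°): θ ← -127° -74° = -201°
rotate_crank_by(-69°): θ ← -201° -69° = -270°
rotate_crank_by(-42°): θ ← -270° -42° = -312°
crank pin P = (r cos θ, r sin θ) = (12.044351, 13.376607)
h = r sin θ − e = 13.376607 − 9 = 4.376607
x = r cos θ + √(L² − h²) = 12.044351 + √(12321.0 − 19.1547) = 12.044351 + 110.913684 = 122.958035

122.9580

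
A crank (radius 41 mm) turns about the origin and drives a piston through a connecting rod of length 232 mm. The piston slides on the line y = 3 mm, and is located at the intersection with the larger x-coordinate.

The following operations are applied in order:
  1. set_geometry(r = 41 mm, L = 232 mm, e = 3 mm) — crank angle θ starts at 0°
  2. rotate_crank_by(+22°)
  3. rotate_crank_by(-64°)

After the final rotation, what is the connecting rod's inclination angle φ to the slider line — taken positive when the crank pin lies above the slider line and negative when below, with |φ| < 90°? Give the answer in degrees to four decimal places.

-7.5379

set_geometry: r = 41 mm, L = 232 mm, e = 3 mm; θ ← 0°
rotate_crank_by(+22°): θ ← 0° +22° = 22°
rotate_crank_by(-64°): θ ← 22° -64° = -42°
crank pin P = (r cos θ, r sin θ) = (30.468938, -27.434355)
h = r sin θ − e = -27.434355 − 3 = -30.434355
sin φ = h / L = -30.434355 / 232 = -0.13118256
φ = arcsin(-0.13118256) = -7.537934°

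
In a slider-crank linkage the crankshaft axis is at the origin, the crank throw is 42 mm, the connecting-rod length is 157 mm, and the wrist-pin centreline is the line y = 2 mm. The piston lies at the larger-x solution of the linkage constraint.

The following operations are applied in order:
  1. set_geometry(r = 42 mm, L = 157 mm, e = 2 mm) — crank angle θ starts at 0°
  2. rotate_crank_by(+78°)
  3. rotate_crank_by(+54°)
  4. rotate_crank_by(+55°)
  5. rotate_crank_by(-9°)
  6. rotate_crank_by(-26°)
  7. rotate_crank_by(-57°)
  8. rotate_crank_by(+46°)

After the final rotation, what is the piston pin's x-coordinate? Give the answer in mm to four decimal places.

set_geometry: r = 42 mm, L = 157 mm, e = 2 mm; θ ← 0°
rotate_crank_by(+78°): θ ← 0° +78° = 78°
rotate_crank_by(+54°): θ ← 78° +54° = 132°
rotate_crank_by(+55°): θ ← 132° +55° = 187°
rotate_crank_by(-9°): θ ← 187° -9° = 178°
rotate_crank_by(-26°): θ ← 178° -26° = 152°
rotate_crank_by(-57°): θ ← 152° -57° = 95°
rotate_crank_by(+46°): θ ← 95° +46° = 141°
crank pin P = (r cos θ, r sin θ) = (-32.640130, 26.431456)
h = r sin θ − e = 26.431456 − 2 = 24.431456
x = r cos θ + √(L² − h²) = -32.640130 + √(24649.0 − 596.8961) = -32.640130 + 155.087407 = 122.447277

122.4473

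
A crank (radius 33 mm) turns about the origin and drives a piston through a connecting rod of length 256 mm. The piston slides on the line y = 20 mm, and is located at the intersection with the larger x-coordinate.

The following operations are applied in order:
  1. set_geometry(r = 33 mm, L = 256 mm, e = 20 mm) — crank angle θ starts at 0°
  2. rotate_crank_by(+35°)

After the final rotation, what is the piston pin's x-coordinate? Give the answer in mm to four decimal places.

283.0298

set_geometry: r = 33 mm, L = 256 mm, e = 20 mm; θ ← 0°
rotate_crank_by(+35°): θ ← 0° +35° = 35°
crank pin P = (r cos θ, r sin θ) = (27.032017, 18.928022)
h = r sin θ − e = 18.928022 − 20 = -1.071978
x = r cos θ + √(L² − h²) = 27.032017 + √(65536.0 − 1.1491) = 27.032017 + 255.997756 = 283.029773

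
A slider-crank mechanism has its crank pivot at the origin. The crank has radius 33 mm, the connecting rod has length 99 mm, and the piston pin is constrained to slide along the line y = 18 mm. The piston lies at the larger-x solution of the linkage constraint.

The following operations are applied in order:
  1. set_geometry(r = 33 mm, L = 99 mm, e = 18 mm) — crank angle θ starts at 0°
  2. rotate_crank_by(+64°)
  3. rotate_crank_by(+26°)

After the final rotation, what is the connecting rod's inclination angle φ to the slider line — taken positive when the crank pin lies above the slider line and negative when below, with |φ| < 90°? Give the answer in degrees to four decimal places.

8.7147

set_geometry: r = 33 mm, L = 99 mm, e = 18 mm; θ ← 0°
rotate_crank_by(+64°): θ ← 0° +64° = 64°
rotate_crank_by(+26°): θ ← 64° +26° = 90°
crank pin P = (r cos θ, r sin θ) = (0.000000, 33.000000)
h = r sin θ − e = 33.000000 − 18 = 15.000000
sin φ = h / L = 15.000000 / 99 = 0.15151515
φ = arcsin(0.15151515) = 8.714742°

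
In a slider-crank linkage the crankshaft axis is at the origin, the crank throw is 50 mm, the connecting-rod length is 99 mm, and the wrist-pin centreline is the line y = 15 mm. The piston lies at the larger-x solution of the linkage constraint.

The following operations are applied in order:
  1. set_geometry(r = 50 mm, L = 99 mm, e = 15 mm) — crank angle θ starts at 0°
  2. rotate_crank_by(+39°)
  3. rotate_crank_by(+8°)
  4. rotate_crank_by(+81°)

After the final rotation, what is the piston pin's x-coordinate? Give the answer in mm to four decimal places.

65.1628

set_geometry: r = 50 mm, L = 99 mm, e = 15 mm; θ ← 0°
rotate_crank_by(+39°): θ ← 0° +39° = 39°
rotate_crank_by(+8°): θ ← 39° +8° = 47°
rotate_crank_by(+81°): θ ← 47° +81° = 128°
crank pin P = (r cos θ, r sin θ) = (-30.783074, 39.400538)
h = r sin θ − e = 39.400538 − 15 = 24.400538
x = r cos θ + √(L² − h²) = -30.783074 + √(9801.0 − 595.3862) = -30.783074 + 95.945890 = 65.162816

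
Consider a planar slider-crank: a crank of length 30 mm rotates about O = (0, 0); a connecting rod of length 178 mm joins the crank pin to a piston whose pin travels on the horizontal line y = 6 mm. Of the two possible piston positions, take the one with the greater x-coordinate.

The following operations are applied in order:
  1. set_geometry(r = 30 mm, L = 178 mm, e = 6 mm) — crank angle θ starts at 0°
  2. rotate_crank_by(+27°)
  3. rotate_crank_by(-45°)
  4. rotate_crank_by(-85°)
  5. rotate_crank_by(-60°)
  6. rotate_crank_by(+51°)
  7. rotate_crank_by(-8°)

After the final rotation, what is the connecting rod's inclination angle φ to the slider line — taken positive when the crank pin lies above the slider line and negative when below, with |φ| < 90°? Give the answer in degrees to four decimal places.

set_geometry: r = 30 mm, L = 178 mm, e = 6 mm; θ ← 0°
rotate_crank_by(+27°): θ ← 0° +27° = 27°
rotate_crank_by(-45°): θ ← 27° -45° = -18°
rotate_crank_by(-85°): θ ← -18° -85° = -103°
rotate_crank_by(-60°): θ ← -103° -60° = -163°
rotate_crank_by(+51°): θ ← -163° +51° = -112°
rotate_crank_by(-8°): θ ← -112° -8° = -120°
crank pin P = (r cos θ, r sin θ) = (-15.000000, -25.980762)
h = r sin θ − e = -25.980762 − 6 = -31.980762
sin φ = h / L = -31.980762 / 178 = -0.17966720
φ = arcsin(-0.17966720) = -10.350376°

-10.3504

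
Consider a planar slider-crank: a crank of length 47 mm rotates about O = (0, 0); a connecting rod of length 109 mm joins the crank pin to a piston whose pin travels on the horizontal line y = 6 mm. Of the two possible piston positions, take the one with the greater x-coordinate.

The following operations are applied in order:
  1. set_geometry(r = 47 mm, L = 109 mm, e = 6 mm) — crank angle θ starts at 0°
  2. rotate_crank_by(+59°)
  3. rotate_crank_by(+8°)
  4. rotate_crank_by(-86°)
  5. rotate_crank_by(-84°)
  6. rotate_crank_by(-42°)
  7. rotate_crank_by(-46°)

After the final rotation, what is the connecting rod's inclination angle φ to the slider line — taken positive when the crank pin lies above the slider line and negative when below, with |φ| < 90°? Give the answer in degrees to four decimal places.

1.5603

set_geometry: r = 47 mm, L = 109 mm, e = 6 mm; θ ← 0°
rotate_crank_by(+59°): θ ← 0° +59° = 59°
rotate_crank_by(+8°): θ ← 59° +8° = 67°
rotate_crank_by(-86°): θ ← 67° -86° = -19°
rotate_crank_by(-84°): θ ← -19° -84° = -103°
rotate_crank_by(-42°): θ ← -103° -42° = -145°
rotate_crank_by(-46°): θ ← -145° -46° = -191°
crank pin P = (r cos θ, r sin θ) = (-46.136478, 8.968023)
h = r sin θ − e = 8.968023 − 6 = 2.968023
sin φ = h / L = 2.968023 / 109 = 0.02722957
φ = arcsin(0.02722957) = 1.560332°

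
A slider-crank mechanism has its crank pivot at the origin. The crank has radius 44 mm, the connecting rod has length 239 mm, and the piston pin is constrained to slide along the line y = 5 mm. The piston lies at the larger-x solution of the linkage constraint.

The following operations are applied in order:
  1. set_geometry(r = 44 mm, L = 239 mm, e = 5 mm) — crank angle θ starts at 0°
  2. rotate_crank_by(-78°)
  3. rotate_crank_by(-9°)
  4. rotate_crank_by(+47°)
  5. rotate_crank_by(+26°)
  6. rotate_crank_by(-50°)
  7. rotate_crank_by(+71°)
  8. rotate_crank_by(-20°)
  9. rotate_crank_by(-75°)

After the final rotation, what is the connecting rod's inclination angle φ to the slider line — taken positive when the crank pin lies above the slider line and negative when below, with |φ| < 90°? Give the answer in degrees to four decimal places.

set_geometry: r = 44 mm, L = 239 mm, e = 5 mm; θ ← 0°
rotate_crank_by(-78°): θ ← 0° -78° = -78°
rotate_crank_by(-9°): θ ← -78° -9° = -87°
rotate_crank_by(+47°): θ ← -87° +47° = -40°
rotate_crank_by(+26°): θ ← -40° +26° = -14°
rotate_crank_by(-50°): θ ← -14° -50° = -64°
rotate_crank_by(+71°): θ ← -64° +71° = 7°
rotate_crank_by(-20°): θ ← 7° -20° = -13°
rotate_crank_by(-75°): θ ← -13° -75° = -88°
crank pin P = (r cos θ, r sin θ) = (1.535578, -43.973196)
h = r sin θ − e = -43.973196 − 5 = -48.973196
sin φ = h / L = -48.973196 / 239 = -0.20490877
φ = arcsin(-0.20490877) = -11.824159°

-11.8242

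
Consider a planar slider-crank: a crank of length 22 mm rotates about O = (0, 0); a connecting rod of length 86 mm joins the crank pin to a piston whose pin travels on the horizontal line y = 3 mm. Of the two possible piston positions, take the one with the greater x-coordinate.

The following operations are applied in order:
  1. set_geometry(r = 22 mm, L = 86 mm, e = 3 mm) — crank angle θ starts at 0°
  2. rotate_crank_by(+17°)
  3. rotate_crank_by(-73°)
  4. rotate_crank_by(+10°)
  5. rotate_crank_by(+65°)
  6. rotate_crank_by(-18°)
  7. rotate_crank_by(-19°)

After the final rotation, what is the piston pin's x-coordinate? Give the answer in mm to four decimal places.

set_geometry: r = 22 mm, L = 86 mm, e = 3 mm; θ ← 0°
rotate_crank_by(+17°): θ ← 0° +17° = 17°
rotate_crank_by(-73°): θ ← 17° -73° = -56°
rotate_crank_by(+10°): θ ← -56° +10° = -46°
rotate_crank_by(+65°): θ ← -46° +65° = 19°
rotate_crank_by(-18°): θ ← 19° -18° = 1°
rotate_crank_by(-19°): θ ← 1° -19° = -18°
crank pin P = (r cos θ, r sin θ) = (20.923243, -6.798374)
h = r sin θ − e = -6.798374 − 3 = -9.798374
x = r cos θ + √(L² − h²) = 20.923243 + √(7396.0 − 96.0081) = 20.923243 + 85.439990 = 106.363233

106.3632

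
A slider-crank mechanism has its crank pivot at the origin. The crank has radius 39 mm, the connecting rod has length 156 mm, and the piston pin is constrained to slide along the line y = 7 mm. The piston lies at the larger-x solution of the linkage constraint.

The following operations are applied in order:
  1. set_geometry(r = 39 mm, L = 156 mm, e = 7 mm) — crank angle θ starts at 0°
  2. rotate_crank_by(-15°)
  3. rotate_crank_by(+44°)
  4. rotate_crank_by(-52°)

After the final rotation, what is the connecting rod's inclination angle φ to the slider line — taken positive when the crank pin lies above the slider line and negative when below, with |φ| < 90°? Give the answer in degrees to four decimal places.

-8.1957

set_geometry: r = 39 mm, L = 156 mm, e = 7 mm; θ ← 0°
rotate_crank_by(-15°): θ ← 0° -15° = -15°
rotate_crank_by(+44°): θ ← -15° +44° = 29°
rotate_crank_by(-52°): θ ← 29° -52° = -23°
crank pin P = (r cos θ, r sin θ) = (35.899689, -15.238514)
h = r sin θ − e = -15.238514 − 7 = -22.238514
sin φ = h / L = -22.238514 / 156 = -0.14255458
φ = arcsin(-0.14255458) = -8.195696°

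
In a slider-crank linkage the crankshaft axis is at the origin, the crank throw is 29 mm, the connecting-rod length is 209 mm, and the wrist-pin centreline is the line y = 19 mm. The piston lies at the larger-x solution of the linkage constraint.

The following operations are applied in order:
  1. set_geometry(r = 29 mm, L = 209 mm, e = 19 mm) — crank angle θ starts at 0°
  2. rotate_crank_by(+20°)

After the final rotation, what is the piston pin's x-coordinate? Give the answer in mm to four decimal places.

236.0537

set_geometry: r = 29 mm, L = 209 mm, e = 19 mm; θ ← 0°
rotate_crank_by(+20°): θ ← 0° +20° = 20°
crank pin P = (r cos θ, r sin θ) = (27.251086, 9.918584)
h = r sin θ − e = 9.918584 − 19 = -9.081416
x = r cos θ + √(L² − h²) = 27.251086 + √(43681.0 − 82.4721) = 27.251086 + 208.802605 = 236.053691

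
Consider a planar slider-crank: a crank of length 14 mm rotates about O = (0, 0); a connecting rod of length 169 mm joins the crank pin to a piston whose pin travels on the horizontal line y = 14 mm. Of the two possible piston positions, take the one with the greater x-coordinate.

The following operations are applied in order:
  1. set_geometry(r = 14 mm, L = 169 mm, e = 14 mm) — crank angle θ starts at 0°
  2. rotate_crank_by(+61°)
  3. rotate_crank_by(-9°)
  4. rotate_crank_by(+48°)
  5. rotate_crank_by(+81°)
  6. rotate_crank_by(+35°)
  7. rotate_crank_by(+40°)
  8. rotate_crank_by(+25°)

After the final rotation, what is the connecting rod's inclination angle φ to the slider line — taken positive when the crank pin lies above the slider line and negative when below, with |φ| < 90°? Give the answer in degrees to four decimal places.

set_geometry: r = 14 mm, L = 169 mm, e = 14 mm; θ ← 0°
rotate_crank_by(+61°): θ ← 0° +61° = 61°
rotate_crank_by(-9°): θ ← 61° -9° = 52°
rotate_crank_by(+48°): θ ← 52° +48° = 100°
rotate_crank_by(+81°): θ ← 100° +81° = 181°
rotate_crank_by(+35°): θ ← 181° +35° = 216°
rotate_crank_by(+40°): θ ← 216° +40° = 256°
rotate_crank_by(+25°): θ ← 256° +25° = 281°
crank pin P = (r cos θ, r sin θ) = (2.671326, -13.742781)
h = r sin θ − e = -13.742781 − 14 = -27.742781
sin φ = h / L = -27.742781 / 169 = -0.16415846
φ = arcsin(-0.16415846) = -9.448351°

-9.4484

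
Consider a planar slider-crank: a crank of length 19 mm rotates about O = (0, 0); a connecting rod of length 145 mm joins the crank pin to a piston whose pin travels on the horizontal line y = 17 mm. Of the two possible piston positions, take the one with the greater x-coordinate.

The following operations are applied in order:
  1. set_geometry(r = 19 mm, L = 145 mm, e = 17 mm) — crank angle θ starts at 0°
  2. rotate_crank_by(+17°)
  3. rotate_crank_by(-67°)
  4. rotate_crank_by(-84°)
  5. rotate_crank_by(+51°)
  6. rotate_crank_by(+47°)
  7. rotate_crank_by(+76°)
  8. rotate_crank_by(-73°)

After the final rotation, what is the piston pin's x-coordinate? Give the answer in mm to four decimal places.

158.3324

set_geometry: r = 19 mm, L = 145 mm, e = 17 mm; θ ← 0°
rotate_crank_by(+17°): θ ← 0° +17° = 17°
rotate_crank_by(-67°): θ ← 17° -67° = -50°
rotate_crank_by(-84°): θ ← -50° -84° = -134°
rotate_crank_by(+51°): θ ← -134° +51° = -83°
rotate_crank_by(+47°): θ ← -83° +47° = -36°
rotate_crank_by(+76°): θ ← -36° +76° = 40°
rotate_crank_by(-73°): θ ← 40° -73° = -33°
crank pin P = (r cos θ, r sin θ) = (15.934741, -10.348142)
h = r sin θ − e = -10.348142 − 17 = -27.348142
x = r cos θ + √(L² − h²) = 15.934741 + √(21025.0 − 747.9209) = 15.934741 + 142.397609 = 158.332350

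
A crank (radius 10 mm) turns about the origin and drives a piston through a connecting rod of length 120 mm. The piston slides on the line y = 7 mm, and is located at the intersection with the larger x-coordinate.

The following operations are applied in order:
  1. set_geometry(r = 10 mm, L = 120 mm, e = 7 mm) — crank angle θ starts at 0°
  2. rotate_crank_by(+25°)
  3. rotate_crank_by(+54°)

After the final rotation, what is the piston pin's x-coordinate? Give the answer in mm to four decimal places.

121.8750

set_geometry: r = 10 mm, L = 120 mm, e = 7 mm; θ ← 0°
rotate_crank_by(+25°): θ ← 0° +25° = 25°
rotate_crank_by(+54°): θ ← 25° +54° = 79°
crank pin P = (r cos θ, r sin θ) = (1.908090, 9.816272)
h = r sin θ − e = 9.816272 − 7 = 2.816272
x = r cos θ + √(L² − h²) = 1.908090 + √(14400.0 − 7.9314) = 1.908090 + 119.966948 = 121.875038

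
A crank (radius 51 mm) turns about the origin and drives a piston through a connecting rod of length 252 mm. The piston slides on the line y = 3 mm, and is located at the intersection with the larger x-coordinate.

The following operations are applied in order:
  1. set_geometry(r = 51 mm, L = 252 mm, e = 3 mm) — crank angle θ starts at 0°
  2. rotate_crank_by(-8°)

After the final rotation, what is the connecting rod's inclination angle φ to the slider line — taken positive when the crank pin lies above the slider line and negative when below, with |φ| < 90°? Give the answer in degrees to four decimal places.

set_geometry: r = 51 mm, L = 252 mm, e = 3 mm; θ ← 0°
rotate_crank_by(-8°): θ ← 0° -8° = -8°
crank pin P = (r cos θ, r sin θ) = (50.503672, -7.097828)
h = r sin θ − e = -7.097828 − 3 = -10.097828
sin φ = h / L = -10.097828 / 252 = -0.04007075
φ = arcsin(-0.04007075) = -2.296500°

-2.2965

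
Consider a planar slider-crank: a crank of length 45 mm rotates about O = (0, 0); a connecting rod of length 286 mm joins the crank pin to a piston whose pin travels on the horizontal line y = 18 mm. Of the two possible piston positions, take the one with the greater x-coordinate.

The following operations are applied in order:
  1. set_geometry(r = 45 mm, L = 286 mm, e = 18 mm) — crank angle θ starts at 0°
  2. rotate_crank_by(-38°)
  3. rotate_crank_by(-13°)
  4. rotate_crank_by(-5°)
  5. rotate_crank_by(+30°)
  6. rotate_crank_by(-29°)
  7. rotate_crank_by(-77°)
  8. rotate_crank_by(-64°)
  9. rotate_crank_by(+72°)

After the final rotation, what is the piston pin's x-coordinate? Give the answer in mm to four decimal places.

set_geometry: r = 45 mm, L = 286 mm, e = 18 mm; θ ← 0°
rotate_crank_by(-38°): θ ← 0° -38° = -38°
rotate_crank_by(-13°): θ ← -38° -13° = -51°
rotate_crank_by(-5°): θ ← -51° -5° = -56°
rotate_crank_by(+30°): θ ← -56° +30° = -26°
rotate_crank_by(-29°): θ ← -26° -29° = -55°
rotate_crank_by(-77°): θ ← -55° -77° = -132°
rotate_crank_by(-64°): θ ← -132° -64° = -196°
rotate_crank_by(+72°): θ ← -196° +72° = -124°
crank pin P = (r cos θ, r sin θ) = (-25.163681, -37.306691)
h = r sin θ − e = -37.306691 − 18 = -55.306691
x = r cos θ + √(L² − h²) = -25.163681 + √(81796.0 − 3058.8300) = -25.163681 + 280.601443 = 255.437763

255.4378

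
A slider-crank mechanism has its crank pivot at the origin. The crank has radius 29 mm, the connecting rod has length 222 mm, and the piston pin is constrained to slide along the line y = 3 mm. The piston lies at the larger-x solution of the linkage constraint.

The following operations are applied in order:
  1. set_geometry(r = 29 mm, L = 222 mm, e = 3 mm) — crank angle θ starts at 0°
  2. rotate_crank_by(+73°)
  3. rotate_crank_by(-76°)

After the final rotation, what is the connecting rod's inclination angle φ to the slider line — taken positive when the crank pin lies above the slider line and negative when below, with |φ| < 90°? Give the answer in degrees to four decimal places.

set_geometry: r = 29 mm, L = 222 mm, e = 3 mm; θ ← 0°
rotate_crank_by(+73°): θ ← 0° +73° = 73°
rotate_crank_by(-76°): θ ← 73° -76° = -3°
crank pin P = (r cos θ, r sin θ) = (28.960257, -1.517743)
h = r sin θ − e = -1.517743 − 3 = -4.517743
sin φ = h / L = -4.517743 / 222 = -0.02035019
φ = arcsin(-0.02035019) = -1.166061°

-1.1661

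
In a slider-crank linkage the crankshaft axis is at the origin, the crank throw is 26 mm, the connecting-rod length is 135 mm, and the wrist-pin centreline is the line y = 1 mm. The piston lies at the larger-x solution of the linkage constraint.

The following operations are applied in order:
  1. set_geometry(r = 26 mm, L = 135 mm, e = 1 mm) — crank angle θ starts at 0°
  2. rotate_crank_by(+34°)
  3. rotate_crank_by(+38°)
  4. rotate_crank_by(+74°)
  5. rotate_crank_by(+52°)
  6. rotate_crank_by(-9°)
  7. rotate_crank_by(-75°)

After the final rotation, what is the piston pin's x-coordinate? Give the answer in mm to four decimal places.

set_geometry: r = 26 mm, L = 135 mm, e = 1 mm; θ ← 0°
rotate_crank_by(+34°): θ ← 0° +34° = 34°
rotate_crank_by(+38°): θ ← 34° +38° = 72°
rotate_crank_by(+74°): θ ← 72° +74° = 146°
rotate_crank_by(+52°): θ ← 146° +52° = 198°
rotate_crank_by(-9°): θ ← 198° -9° = 189°
rotate_crank_by(-75°): θ ← 189° -75° = 114°
crank pin P = (r cos θ, r sin θ) = (-10.575153, 23.752182)
h = r sin θ − e = 23.752182 − 1 = 22.752182
x = r cos θ + √(L² − h²) = -10.575153 + √(18225.0 − 517.6618) = -10.575153 + 133.068923 = 122.493770

122.4938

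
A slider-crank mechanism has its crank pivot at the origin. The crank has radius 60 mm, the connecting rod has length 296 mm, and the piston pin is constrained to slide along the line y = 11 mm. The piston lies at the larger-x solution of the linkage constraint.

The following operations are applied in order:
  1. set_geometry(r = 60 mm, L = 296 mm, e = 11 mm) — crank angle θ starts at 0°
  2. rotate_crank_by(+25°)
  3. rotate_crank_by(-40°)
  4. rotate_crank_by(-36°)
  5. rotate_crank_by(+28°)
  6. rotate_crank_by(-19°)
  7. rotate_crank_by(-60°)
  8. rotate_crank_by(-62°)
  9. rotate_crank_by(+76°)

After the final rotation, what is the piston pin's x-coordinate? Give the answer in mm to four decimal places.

set_geometry: r = 60 mm, L = 296 mm, e = 11 mm; θ ← 0°
rotate_crank_by(+25°): θ ← 0° +25° = 25°
rotate_crank_by(-40°): θ ← 25° -40° = -15°
rotate_crank_by(-36°): θ ← -15° -36° = -51°
rotate_crank_by(+28°): θ ← -51° +28° = -23°
rotate_crank_by(-19°): θ ← -23° -19° = -42°
rotate_crank_by(-60°): θ ← -42° -60° = -102°
rotate_crank_by(-62°): θ ← -102° -62° = -164°
rotate_crank_by(+76°): θ ← -164° +76° = -88°
crank pin P = (r cos θ, r sin θ) = (2.093970, -59.963450)
h = r sin θ − e = -59.963450 − 11 = -70.963450
x = r cos θ + √(L² − h²) = 2.093970 + √(87616.0 − 5035.8112) = 2.093970 + 287.367689 = 289.461659

289.4617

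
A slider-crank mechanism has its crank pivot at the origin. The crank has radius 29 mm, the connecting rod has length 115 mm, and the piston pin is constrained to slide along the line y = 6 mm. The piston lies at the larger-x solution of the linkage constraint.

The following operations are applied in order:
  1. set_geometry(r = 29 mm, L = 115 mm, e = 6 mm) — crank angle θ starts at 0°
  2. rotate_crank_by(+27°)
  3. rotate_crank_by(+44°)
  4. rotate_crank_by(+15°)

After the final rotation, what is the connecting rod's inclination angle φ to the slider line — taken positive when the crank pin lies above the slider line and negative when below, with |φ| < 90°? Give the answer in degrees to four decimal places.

set_geometry: r = 29 mm, L = 115 mm, e = 6 mm; θ ← 0°
rotate_crank_by(+27°): θ ← 0° +27° = 27°
rotate_crank_by(+44°): θ ← 27° +44° = 71°
rotate_crank_by(+15°): θ ← 71° +15° = 86°
crank pin P = (r cos θ, r sin θ) = (2.022938, 28.929357)
h = r sin θ − e = 28.929357 − 6 = 22.929357
sin φ = h / L = 22.929357 / 115 = 0.19938572
φ = arcsin(0.19938572) = 11.501040°

11.5010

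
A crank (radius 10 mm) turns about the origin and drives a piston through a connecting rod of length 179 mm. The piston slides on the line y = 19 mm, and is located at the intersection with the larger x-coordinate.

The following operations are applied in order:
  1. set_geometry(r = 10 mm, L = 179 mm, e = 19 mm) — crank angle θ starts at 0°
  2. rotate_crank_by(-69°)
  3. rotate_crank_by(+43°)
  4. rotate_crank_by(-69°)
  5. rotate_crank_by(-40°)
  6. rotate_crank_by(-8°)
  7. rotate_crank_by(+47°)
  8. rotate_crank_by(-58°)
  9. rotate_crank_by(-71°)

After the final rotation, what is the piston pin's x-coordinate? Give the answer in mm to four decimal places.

set_geometry: r = 10 mm, L = 179 mm, e = 19 mm; θ ← 0°
rotate_crank_by(-69°): θ ← 0° -69° = -69°
rotate_crank_by(+43°): θ ← -69° +43° = -26°
rotate_crank_by(-69°): θ ← -26° -69° = -95°
rotate_crank_by(-40°): θ ← -95° -40° = -135°
rotate_crank_by(-8°): θ ← -135° -8° = -143°
rotate_crank_by(+47°): θ ← -143° +47° = -96°
rotate_crank_by(-58°): θ ← -96° -58° = -154°
rotate_crank_by(-71°): θ ← -154° -71° = -225°
crank pin P = (r cos θ, r sin θ) = (-7.071068, 7.071068)
h = r sin θ − e = 7.071068 − 19 = -11.928932
x = r cos θ + √(L² − h²) = -7.071068 + √(32041.0 − 142.2994) = -7.071068 + 178.602073 = 171.531005

171.5310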